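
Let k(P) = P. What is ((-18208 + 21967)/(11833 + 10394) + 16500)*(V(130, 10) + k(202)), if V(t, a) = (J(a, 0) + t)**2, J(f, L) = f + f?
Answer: 2775313892606/7409 ≈ 3.7459e+8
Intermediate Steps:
J(f, L) = 2*f
V(t, a) = (t + 2*a)**2 (V(t, a) = (2*a + t)**2 = (t + 2*a)**2)
((-18208 + 21967)/(11833 + 10394) + 16500)*(V(130, 10) + k(202)) = ((-18208 + 21967)/(11833 + 10394) + 16500)*((130 + 2*10)**2 + 202) = (3759/22227 + 16500)*((130 + 20)**2 + 202) = (3759*(1/22227) + 16500)*(150**2 + 202) = (1253/7409 + 16500)*(22500 + 202) = (122249753/7409)*22702 = 2775313892606/7409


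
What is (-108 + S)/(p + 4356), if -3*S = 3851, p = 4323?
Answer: -4175/26037 ≈ -0.16035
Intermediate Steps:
S = -3851/3 (S = -⅓*3851 = -3851/3 ≈ -1283.7)
(-108 + S)/(p + 4356) = (-108 - 3851/3)/(4323 + 4356) = -4175/3/8679 = -4175/3*1/8679 = -4175/26037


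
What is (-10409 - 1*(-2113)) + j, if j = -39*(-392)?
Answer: 6992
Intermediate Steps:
j = 15288
(-10409 - 1*(-2113)) + j = (-10409 - 1*(-2113)) + 15288 = (-10409 + 2113) + 15288 = -8296 + 15288 = 6992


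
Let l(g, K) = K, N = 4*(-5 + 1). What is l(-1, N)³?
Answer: -4096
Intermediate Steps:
N = -16 (N = 4*(-4) = -16)
l(-1, N)³ = (-16)³ = -4096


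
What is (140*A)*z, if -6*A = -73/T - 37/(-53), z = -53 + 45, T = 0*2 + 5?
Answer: -137536/53 ≈ -2595.0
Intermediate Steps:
T = 5 (T = 0 + 5 = 5)
z = -8
A = 614/265 (A = -(-73/5 - 37/(-53))/6 = -(-73*⅕ - 37*(-1/53))/6 = -(-73/5 + 37/53)/6 = -⅙*(-3684/265) = 614/265 ≈ 2.3170)
(140*A)*z = (140*(614/265))*(-8) = (17192/53)*(-8) = -137536/53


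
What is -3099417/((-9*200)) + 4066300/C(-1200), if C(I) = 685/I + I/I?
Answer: 585653613317/61800 ≈ 9.4766e+6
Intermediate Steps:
C(I) = 1 + 685/I (C(I) = 685/I + 1 = 1 + 685/I)
-3099417/((-9*200)) + 4066300/C(-1200) = -3099417/((-9*200)) + 4066300/(((685 - 1200)/(-1200))) = -3099417/(-1800) + 4066300/((-1/1200*(-515))) = -3099417*(-1/1800) + 4066300/(103/240) = 1033139/600 + 4066300*(240/103) = 1033139/600 + 975912000/103 = 585653613317/61800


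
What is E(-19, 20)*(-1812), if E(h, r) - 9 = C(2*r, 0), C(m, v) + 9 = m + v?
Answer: -72480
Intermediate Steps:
C(m, v) = -9 + m + v (C(m, v) = -9 + (m + v) = -9 + m + v)
E(h, r) = 2*r (E(h, r) = 9 + (-9 + 2*r + 0) = 9 + (-9 + 2*r) = 2*r)
E(-19, 20)*(-1812) = (2*20)*(-1812) = 40*(-1812) = -72480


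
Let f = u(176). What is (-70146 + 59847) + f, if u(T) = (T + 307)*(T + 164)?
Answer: 153921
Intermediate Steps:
u(T) = (164 + T)*(307 + T) (u(T) = (307 + T)*(164 + T) = (164 + T)*(307 + T))
f = 164220 (f = 50348 + 176² + 471*176 = 50348 + 30976 + 82896 = 164220)
(-70146 + 59847) + f = (-70146 + 59847) + 164220 = -10299 + 164220 = 153921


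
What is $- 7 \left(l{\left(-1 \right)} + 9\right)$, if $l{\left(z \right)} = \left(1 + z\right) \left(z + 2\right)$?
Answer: $-63$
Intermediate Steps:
$l{\left(z \right)} = \left(1 + z\right) \left(2 + z\right)$
$- 7 \left(l{\left(-1 \right)} + 9\right) = - 7 \left(\left(2 + \left(-1\right)^{2} + 3 \left(-1\right)\right) + 9\right) = - 7 \left(\left(2 + 1 - 3\right) + 9\right) = - 7 \left(0 + 9\right) = \left(-7\right) 9 = -63$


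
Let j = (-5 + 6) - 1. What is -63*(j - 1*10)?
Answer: 630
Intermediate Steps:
j = 0 (j = 1 - 1 = 0)
-63*(j - 1*10) = -63*(0 - 1*10) = -63*(0 - 10) = -63*(-10) = 630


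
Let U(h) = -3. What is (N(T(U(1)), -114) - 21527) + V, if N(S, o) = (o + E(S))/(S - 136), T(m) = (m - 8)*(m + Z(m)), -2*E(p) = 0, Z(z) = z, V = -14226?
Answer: -1251298/35 ≈ -35751.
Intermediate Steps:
E(p) = 0 (E(p) = -½*0 = 0)
T(m) = 2*m*(-8 + m) (T(m) = (m - 8)*(m + m) = (-8 + m)*(2*m) = 2*m*(-8 + m))
N(S, o) = o/(-136 + S) (N(S, o) = (o + 0)/(S - 136) = o/(-136 + S))
(N(T(U(1)), -114) - 21527) + V = (-114/(-136 + 2*(-3)*(-8 - 3)) - 21527) - 14226 = (-114/(-136 + 2*(-3)*(-11)) - 21527) - 14226 = (-114/(-136 + 66) - 21527) - 14226 = (-114/(-70) - 21527) - 14226 = (-114*(-1/70) - 21527) - 14226 = (57/35 - 21527) - 14226 = -753388/35 - 14226 = -1251298/35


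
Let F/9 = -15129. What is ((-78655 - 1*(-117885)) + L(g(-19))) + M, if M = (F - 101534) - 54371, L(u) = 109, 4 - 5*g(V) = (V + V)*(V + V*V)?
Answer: -252727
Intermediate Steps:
F = -136161 (F = 9*(-15129) = -136161)
g(V) = ⅘ - 2*V*(V + V²)/5 (g(V) = ⅘ - (V + V)*(V + V*V)/5 = ⅘ - 2*V*(V + V²)/5)
M = -292066 (M = (-136161 - 101534) - 54371 = -237695 - 54371 = -292066)
((-78655 - 1*(-117885)) + L(g(-19))) + M = ((-78655 - 1*(-117885)) + 109) - 292066 = ((-78655 + 117885) + 109) - 292066 = (39230 + 109) - 292066 = 39339 - 292066 = -252727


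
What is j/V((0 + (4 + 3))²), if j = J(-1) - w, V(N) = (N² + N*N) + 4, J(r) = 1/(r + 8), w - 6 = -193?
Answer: 655/16821 ≈ 0.038939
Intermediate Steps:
w = -187 (w = 6 - 193 = -187)
J(r) = 1/(8 + r)
V(N) = 4 + 2*N² (V(N) = (N² + N²) + 4 = 2*N² + 4 = 4 + 2*N²)
j = 1310/7 (j = 1/(8 - 1) - 1*(-187) = 1/7 + 187 = ⅐ + 187 = 1310/7 ≈ 187.14)
j/V((0 + (4 + 3))²) = 1310/(7*(4 + 2*((0 + (4 + 3))²)²)) = 1310/(7*(4 + 2*((0 + 7)²)²)) = 1310/(7*(4 + 2*(7²)²)) = 1310/(7*(4 + 2*49²)) = 1310/(7*(4 + 2*2401)) = 1310/(7*(4 + 4802)) = (1310/7)/4806 = (1310/7)*(1/4806) = 655/16821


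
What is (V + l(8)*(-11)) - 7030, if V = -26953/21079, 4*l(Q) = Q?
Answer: -148676061/21079 ≈ -7053.3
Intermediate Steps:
l(Q) = Q/4
V = -26953/21079 (V = -26953*1/21079 = -26953/21079 ≈ -1.2787)
(V + l(8)*(-11)) - 7030 = (-26953/21079 + ((1/4)*8)*(-11)) - 7030 = (-26953/21079 + 2*(-11)) - 7030 = (-26953/21079 - 22) - 7030 = -490691/21079 - 7030 = -148676061/21079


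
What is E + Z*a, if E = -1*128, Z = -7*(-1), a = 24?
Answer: 40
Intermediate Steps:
Z = 7 (Z = -7*(-1) = 7)
E = -128
E + Z*a = -128 + 7*24 = -128 + 168 = 40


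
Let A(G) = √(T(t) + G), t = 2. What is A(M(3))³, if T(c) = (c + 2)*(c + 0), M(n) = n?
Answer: 11*√11 ≈ 36.483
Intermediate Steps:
T(c) = c*(2 + c) (T(c) = (2 + c)*c = c*(2 + c))
A(G) = √(8 + G) (A(G) = √(2*(2 + 2) + G) = √(2*4 + G) = √(8 + G))
A(M(3))³ = (√(8 + 3))³ = (√11)³ = 11*√11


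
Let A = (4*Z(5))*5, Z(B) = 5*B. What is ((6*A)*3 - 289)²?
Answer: 75881521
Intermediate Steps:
A = 500 (A = (4*(5*5))*5 = (4*25)*5 = 100*5 = 500)
((6*A)*3 - 289)² = ((6*500)*3 - 289)² = (3000*3 - 289)² = (9000 - 289)² = 8711² = 75881521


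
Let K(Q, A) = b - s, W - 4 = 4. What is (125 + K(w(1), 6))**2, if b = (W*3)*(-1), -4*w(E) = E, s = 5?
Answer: 9216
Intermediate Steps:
W = 8 (W = 4 + 4 = 8)
w(E) = -E/4
b = -24 (b = (8*3)*(-1) = 24*(-1) = -24)
K(Q, A) = -29 (K(Q, A) = -24 - 1*5 = -24 - 5 = -29)
(125 + K(w(1), 6))**2 = (125 - 29)**2 = 96**2 = 9216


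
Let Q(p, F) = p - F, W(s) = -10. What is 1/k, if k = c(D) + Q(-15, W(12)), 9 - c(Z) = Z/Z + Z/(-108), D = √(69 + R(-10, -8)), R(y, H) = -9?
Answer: 2916/8743 - 18*√15/8743 ≈ 0.32555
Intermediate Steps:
D = 2*√15 (D = √(69 - 9) = √60 = 2*√15 ≈ 7.7460)
c(Z) = 8 + Z/108 (c(Z) = 9 - (Z/Z + Z/(-108)) = 9 - (1 + Z*(-1/108)) = 9 - (1 - Z/108) = 9 + (-1 + Z/108) = 8 + Z/108)
k = 3 + √15/54 (k = (8 + (2*√15)/108) + (-15 - 1*(-10)) = (8 + √15/54) + (-15 + 10) = (8 + √15/54) - 5 = 3 + √15/54 ≈ 3.0717)
1/k = 1/(3 + √15/54)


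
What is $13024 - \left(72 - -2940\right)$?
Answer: $10012$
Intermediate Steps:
$13024 - \left(72 - -2940\right) = 13024 - \left(72 + 2940\right) = 13024 - 3012 = 10012$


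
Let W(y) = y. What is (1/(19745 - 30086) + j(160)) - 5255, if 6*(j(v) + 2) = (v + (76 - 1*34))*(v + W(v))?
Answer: 57044402/10341 ≈ 5516.3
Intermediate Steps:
j(v) = -2 + v*(42 + v)/3 (j(v) = -2 + ((v + (76 - 1*34))*(v + v))/6 = -2 + ((v + (76 - 34))*(2*v))/6 = -2 + ((v + 42)*(2*v))/6 = -2 + ((42 + v)*(2*v))/6 = -2 + (2*v*(42 + v))/6 = -2 + v*(42 + v)/3)
(1/(19745 - 30086) + j(160)) - 5255 = (1/(19745 - 30086) + (-2 + 14*160 + (⅓)*160²)) - 5255 = (1/(-10341) + (-2 + 2240 + (⅓)*25600)) - 5255 = (-1/10341 + (-2 + 2240 + 25600/3)) - 5255 = (-1/10341 + 32314/3) - 5255 = 111386357/10341 - 5255 = 57044402/10341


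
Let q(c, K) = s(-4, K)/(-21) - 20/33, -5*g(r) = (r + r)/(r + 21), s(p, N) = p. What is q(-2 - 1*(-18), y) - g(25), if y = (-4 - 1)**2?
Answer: -351/1771 ≈ -0.19819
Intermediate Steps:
g(r) = -2*r/(5*(21 + r)) (g(r) = -(r + r)/(5*(r + 21)) = -2*r/(5*(21 + r)))
y = 25 (y = (-5)**2 = 25)
q(c, K) = -32/77 (q(c, K) = -4/(-21) - 20/33 = -4*(-1/21) - 20*1/33 = 4/21 - 20/33 = -32/77)
q(-2 - 1*(-18), y) - g(25) = -32/77 - (-2)*25/(105 + 5*25) = -32/77 - (-2)*25/(105 + 125) = -32/77 - (-2)*25/230 = -32/77 - 1*(-5/23) = -32/77 + 5/23 = -351/1771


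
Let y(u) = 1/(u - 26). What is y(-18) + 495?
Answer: 21779/44 ≈ 494.98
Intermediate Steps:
y(u) = 1/(-26 + u)
y(-18) + 495 = 1/(-26 - 18) + 495 = 1/(-44) + 495 = -1/44 + 495 = 21779/44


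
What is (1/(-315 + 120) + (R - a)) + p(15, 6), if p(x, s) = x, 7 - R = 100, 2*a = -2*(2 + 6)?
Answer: -13651/195 ≈ -70.005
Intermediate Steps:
a = -8 (a = (-2*(2 + 6))/2 = (-2*8)/2 = (½)*(-16) = -8)
R = -93 (R = 7 - 1*100 = 7 - 100 = -93)
(1/(-315 + 120) + (R - a)) + p(15, 6) = (1/(-315 + 120) + (-93 - 1*(-8))) + 15 = (1/(-195) + (-93 + 8)) + 15 = (-1/195 - 85) + 15 = -16576/195 + 15 = -13651/195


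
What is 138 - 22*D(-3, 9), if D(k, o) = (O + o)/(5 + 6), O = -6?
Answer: 132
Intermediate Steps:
D(k, o) = -6/11 + o/11 (D(k, o) = (-6 + o)/(5 + 6) = (-6 + o)/11 = (-6 + o)*(1/11) = -6/11 + o/11)
138 - 22*D(-3, 9) = 138 - 22*(-6/11 + (1/11)*9) = 138 - 22*(-6/11 + 9/11) = 138 - 22*3/11 = 138 - 6 = 132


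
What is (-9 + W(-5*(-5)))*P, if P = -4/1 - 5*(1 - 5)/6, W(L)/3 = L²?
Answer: -1244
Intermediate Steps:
W(L) = 3*L²
P = -⅔ (P = -4*1 - 5*(-4)*(⅙) = -4 + 20*(⅙) = -4 + 10/3 = -⅔ ≈ -0.66667)
(-9 + W(-5*(-5)))*P = (-9 + 3*(-5*(-5))²)*(-⅔) = (-9 + 3*25²)*(-⅔) = (-9 + 3*625)*(-⅔) = (-9 + 1875)*(-⅔) = 1866*(-⅔) = -1244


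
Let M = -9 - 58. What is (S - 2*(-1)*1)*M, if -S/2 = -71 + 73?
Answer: 134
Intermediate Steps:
S = -4 (S = -2*(-71 + 73) = -2*2 = -4)
M = -67
(S - 2*(-1)*1)*M = (-4 - 2*(-1)*1)*(-67) = (-4 + 2*1)*(-67) = (-4 + 2)*(-67) = -2*(-67) = 134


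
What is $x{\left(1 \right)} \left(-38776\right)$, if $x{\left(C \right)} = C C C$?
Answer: $-38776$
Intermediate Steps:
$x{\left(C \right)} = C^{3}$ ($x{\left(C \right)} = C^{2} C = C^{3}$)
$x{\left(1 \right)} \left(-38776\right) = 1^{3} \left(-38776\right) = 1 \left(-38776\right) = -38776$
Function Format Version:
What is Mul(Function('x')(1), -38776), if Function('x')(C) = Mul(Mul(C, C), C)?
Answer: -38776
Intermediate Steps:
Function('x')(C) = Pow(C, 3) (Function('x')(C) = Mul(Pow(C, 2), C) = Pow(C, 3))
Mul(Function('x')(1), -38776) = Mul(Pow(1, 3), -38776) = Mul(1, -38776) = -38776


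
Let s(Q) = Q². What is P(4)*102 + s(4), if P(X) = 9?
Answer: 934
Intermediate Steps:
P(4)*102 + s(4) = 9*102 + 4² = 918 + 16 = 934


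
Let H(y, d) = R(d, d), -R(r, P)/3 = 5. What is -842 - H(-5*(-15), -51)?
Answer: -827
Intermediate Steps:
R(r, P) = -15 (R(r, P) = -3*5 = -15)
H(y, d) = -15
-842 - H(-5*(-15), -51) = -842 - 1*(-15) = -842 + 15 = -827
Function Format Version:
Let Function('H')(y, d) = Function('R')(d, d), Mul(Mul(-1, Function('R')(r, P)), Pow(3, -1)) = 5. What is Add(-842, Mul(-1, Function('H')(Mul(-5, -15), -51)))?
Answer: -827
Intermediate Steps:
Function('R')(r, P) = -15 (Function('R')(r, P) = Mul(-3, 5) = -15)
Function('H')(y, d) = -15
Add(-842, Mul(-1, Function('H')(Mul(-5, -15), -51))) = Add(-842, Mul(-1, -15)) = Add(-842, 15) = -827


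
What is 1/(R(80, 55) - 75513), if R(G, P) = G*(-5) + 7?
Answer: -1/75906 ≈ -1.3174e-5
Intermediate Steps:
R(G, P) = 7 - 5*G (R(G, P) = -5*G + 7 = 7 - 5*G)
1/(R(80, 55) - 75513) = 1/((7 - 5*80) - 75513) = 1/((7 - 400) - 75513) = 1/(-393 - 75513) = 1/(-75906) = -1/75906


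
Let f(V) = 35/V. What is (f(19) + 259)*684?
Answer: 178416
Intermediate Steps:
(f(19) + 259)*684 = (35/19 + 259)*684 = (4956/19)*684 = 178416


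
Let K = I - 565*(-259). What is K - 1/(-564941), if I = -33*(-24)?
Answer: 83118074508/564941 ≈ 1.4713e+5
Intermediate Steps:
I = 792
K = 147127 (K = 792 - 565*(-259) = 792 + 146335 = 147127)
K - 1/(-564941) = 147127 - 1/(-564941) = 147127 - 1*(-1/564941) = 147127 + 1/564941 = 83118074508/564941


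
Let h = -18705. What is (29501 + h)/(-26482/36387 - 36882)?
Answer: -98208513/335512954 ≈ -0.29271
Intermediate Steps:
(29501 + h)/(-26482/36387 - 36882) = (29501 - 18705)/(-26482/36387 - 36882) = 10796/(-26482*1/36387 - 36882) = 10796/(-26482/36387 - 36882) = 10796/(-1342051816/36387) = 10796*(-36387/1342051816) = -98208513/335512954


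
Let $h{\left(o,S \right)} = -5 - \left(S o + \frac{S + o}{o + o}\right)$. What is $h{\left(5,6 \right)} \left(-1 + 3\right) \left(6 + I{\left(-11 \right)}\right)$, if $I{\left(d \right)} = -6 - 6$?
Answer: $\frac{2166}{5} \approx 433.2$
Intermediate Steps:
$h{\left(o,S \right)} = -5 - S o - \frac{S + o}{2 o}$ ($h{\left(o,S \right)} = -5 - \left(S o + \frac{S + o}{2 o}\right) = -5 - S o - \frac{S + o}{2 o}$)
$I{\left(d \right)} = -12$
$h{\left(5,6 \right)} \left(-1 + 3\right) \left(6 + I{\left(-11 \right)}\right) = \left(- \frac{11}{2} - 6 \cdot 5 - \frac{3}{5}\right) \left(-1 + 3\right) \left(6 - 12\right) = \left(- \frac{11}{2} - 30 - 3 \cdot \frac{1}{5}\right) 2 \left(-6\right) = \left(- \frac{11}{2} - 30 - \frac{3}{5}\right) 2 \left(-6\right) = \left(- \frac{361}{10}\right) 2 \left(-6\right) = \left(- \frac{361}{5}\right) \left(-6\right) = \frac{2166}{5}$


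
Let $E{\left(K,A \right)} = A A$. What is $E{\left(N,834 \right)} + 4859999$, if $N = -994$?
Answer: $5555555$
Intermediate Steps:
$E{\left(K,A \right)} = A^{2}$
$E{\left(N,834 \right)} + 4859999 = 834^{2} + 4859999 = 695556 + 4859999 = 5555555$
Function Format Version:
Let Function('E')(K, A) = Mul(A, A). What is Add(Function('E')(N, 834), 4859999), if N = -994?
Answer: 5555555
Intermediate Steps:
Function('E')(K, A) = Pow(A, 2)
Add(Function('E')(N, 834), 4859999) = Add(Pow(834, 2), 4859999) = Add(695556, 4859999) = 5555555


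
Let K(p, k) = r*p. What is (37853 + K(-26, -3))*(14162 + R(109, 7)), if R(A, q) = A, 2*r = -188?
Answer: 575078487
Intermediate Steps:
r = -94 (r = (1/2)*(-188) = -94)
K(p, k) = -94*p
(37853 + K(-26, -3))*(14162 + R(109, 7)) = (37853 - 94*(-26))*(14162 + 109) = (37853 + 2444)*14271 = 40297*14271 = 575078487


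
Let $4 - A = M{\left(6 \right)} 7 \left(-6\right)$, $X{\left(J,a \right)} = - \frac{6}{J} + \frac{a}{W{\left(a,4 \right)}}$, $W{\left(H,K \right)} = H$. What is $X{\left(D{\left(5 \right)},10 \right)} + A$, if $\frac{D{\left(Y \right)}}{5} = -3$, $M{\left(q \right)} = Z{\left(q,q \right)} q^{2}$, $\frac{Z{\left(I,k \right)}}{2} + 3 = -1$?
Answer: $- \frac{60453}{5} \approx -12091.0$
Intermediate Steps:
$Z{\left(I,k \right)} = -8$ ($Z{\left(I,k \right)} = -6 + 2 \left(-1\right) = -6 - 2 = -8$)
$M{\left(q \right)} = - 8 q^{2}$
$D{\left(Y \right)} = -15$ ($D{\left(Y \right)} = 5 \left(-3\right) = -15$)
$X{\left(J,a \right)} = 1 - \frac{6}{J}$ ($X{\left(J,a \right)} = - \frac{6}{J} + \frac{a}{a} = - \frac{6}{J} + 1 = 1 - \frac{6}{J}$)
$A = -12092$ ($A = 4 - - 8 \cdot 6^{2} \cdot 7 \left(-6\right) = 4 - \left(-8\right) 36 \cdot 7 \left(-6\right) = 4 - \left(-288\right) 7 \left(-6\right) = 4 - \left(-2016\right) \left(-6\right) = 4 - 12096 = -12092$)
$X{\left(D{\left(5 \right)},10 \right)} + A = \frac{-6 - 15}{-15} - 12092 = \left(- \frac{1}{15}\right) \left(-21\right) - 12092 = \frac{7}{5} - 12092 = - \frac{60453}{5}$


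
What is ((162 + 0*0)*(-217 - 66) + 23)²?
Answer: 2099747329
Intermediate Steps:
((162 + 0*0)*(-217 - 66) + 23)² = ((162 + 0)*(-283) + 23)² = (162*(-283) + 23)² = (-45846 + 23)² = (-45823)² = 2099747329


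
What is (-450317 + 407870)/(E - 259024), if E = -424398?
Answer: 42447/683422 ≈ 0.062109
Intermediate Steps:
(-450317 + 407870)/(E - 259024) = (-450317 + 407870)/(-424398 - 259024) = -42447/(-683422) = -42447*(-1/683422) = 42447/683422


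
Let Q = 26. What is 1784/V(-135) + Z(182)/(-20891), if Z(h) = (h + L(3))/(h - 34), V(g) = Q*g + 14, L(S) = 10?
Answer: -172392617/337786579 ≈ -0.51036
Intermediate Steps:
V(g) = 14 + 26*g (V(g) = 26*g + 14 = 14 + 26*g)
Z(h) = (10 + h)/(-34 + h) (Z(h) = (h + 10)/(h - 34) = (10 + h)/(-34 + h))
1784/V(-135) + Z(182)/(-20891) = 1784/(14 + 26*(-135)) + ((10 + 182)/(-34 + 182))/(-20891) = 1784/(14 - 3510) + (192/148)*(-1/20891) = 1784/(-3496) + ((1/148)*192)*(-1/20891) = 1784*(-1/3496) + (48/37)*(-1/20891) = -223/437 - 48/772967 = -172392617/337786579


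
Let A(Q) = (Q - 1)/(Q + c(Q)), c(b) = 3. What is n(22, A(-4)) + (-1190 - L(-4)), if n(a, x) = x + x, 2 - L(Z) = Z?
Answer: -1186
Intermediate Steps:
A(Q) = (-1 + Q)/(3 + Q) (A(Q) = (Q - 1)/(Q + 3) = (-1 + Q)/(3 + Q))
L(Z) = 2 - Z
n(a, x) = 2*x
n(22, A(-4)) + (-1190 - L(-4)) = 2*((-1 - 4)/(3 - 4)) + (-1190 - (2 - 1*(-4))) = 2*(-5/(-1)) + (-1190 - (2 + 4)) = 2*(-1*(-5)) + (-1190 - 1*6) = 2*5 + (-1190 - 6) = 10 - 1196 = -1186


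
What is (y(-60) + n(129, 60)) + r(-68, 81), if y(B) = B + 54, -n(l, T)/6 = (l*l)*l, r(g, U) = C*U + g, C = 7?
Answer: -12879641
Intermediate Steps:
r(g, U) = g + 7*U (r(g, U) = 7*U + g = g + 7*U)
n(l, T) = -6*l³ (n(l, T) = -6*l*l*l = -6*l²*l = -6*l³)
y(B) = 54 + B
(y(-60) + n(129, 60)) + r(-68, 81) = ((54 - 60) - 6*129³) + (-68 + 7*81) = (-6 - 6*2146689) + (-68 + 567) = (-6 - 12880134) + 499 = -12880140 + 499 = -12879641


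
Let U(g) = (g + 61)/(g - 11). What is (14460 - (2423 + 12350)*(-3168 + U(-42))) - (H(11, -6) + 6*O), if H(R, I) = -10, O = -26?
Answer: 2481501657/53 ≈ 4.6821e+7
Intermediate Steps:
U(g) = (61 + g)/(-11 + g)
(14460 - (2423 + 12350)*(-3168 + U(-42))) - (H(11, -6) + 6*O) = (14460 - (2423 + 12350)*(-3168 + (61 - 42)/(-11 - 42))) - (-10 + 6*(-26)) = (14460 - 14773*(-3168 + 19/(-53))) - (-10 - 156) = (14460 - 14773*(-3168 - 1/53*19)) - 1*(-166) = (14460 - 14773*(-3168 - 19/53)) + 166 = (14460 - 14773*(-167923)/53) + 166 = (14460 - 1*(-2480726479/53)) + 166 = (14460 + 2480726479/53) + 166 = 2481492859/53 + 166 = 2481501657/53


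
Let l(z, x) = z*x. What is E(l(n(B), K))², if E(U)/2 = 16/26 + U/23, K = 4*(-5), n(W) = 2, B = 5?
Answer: 451584/89401 ≈ 5.0512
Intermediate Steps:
K = -20
l(z, x) = x*z
E(U) = 16/13 + 2*U/23 (E(U) = 2*(16/26 + U/23) = 2*(16*(1/26) + U*(1/23)) = 2*(8/13 + U/23) = 16/13 + 2*U/23)
E(l(n(B), K))² = (16/13 + 2*(-20*2)/23)² = (16/13 + (2/23)*(-40))² = (16/13 - 80/23)² = (-672/299)² = 451584/89401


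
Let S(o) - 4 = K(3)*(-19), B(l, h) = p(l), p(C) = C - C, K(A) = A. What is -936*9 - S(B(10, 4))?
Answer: -8371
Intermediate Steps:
p(C) = 0
B(l, h) = 0
S(o) = -53 (S(o) = 4 + 3*(-19) = 4 - 57 = -53)
-936*9 - S(B(10, 4)) = -936*9 - 1*(-53) = -8424 + 53 = -8371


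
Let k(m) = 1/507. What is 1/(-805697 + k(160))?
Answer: -507/408488378 ≈ -1.2412e-6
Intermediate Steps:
k(m) = 1/507
1/(-805697 + k(160)) = 1/(-805697 + 1/507) = 1/(-408488378/507) = -507/408488378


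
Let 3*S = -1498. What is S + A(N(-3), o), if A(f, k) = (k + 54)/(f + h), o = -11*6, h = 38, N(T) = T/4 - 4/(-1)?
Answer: -82438/165 ≈ -499.62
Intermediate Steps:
N(T) = 4 + T/4 (N(T) = T*(1/4) - 4*(-1) = T/4 + 4 = 4 + T/4)
o = -66
A(f, k) = (54 + k)/(38 + f) (A(f, k) = (k + 54)/(f + 38) = (54 + k)/(38 + f))
S = -1498/3 (S = (1/3)*(-1498) = -1498/3 ≈ -499.33)
S + A(N(-3), o) = -1498/3 + (54 - 66)/(38 + (4 + (1/4)*(-3))) = -1498/3 - 12/(38 + (4 - 3/4)) = -1498/3 - 12/(38 + 13/4) = -1498/3 - 12/(165/4) = -1498/3 + (4/165)*(-12) = -1498/3 - 16/55 = -82438/165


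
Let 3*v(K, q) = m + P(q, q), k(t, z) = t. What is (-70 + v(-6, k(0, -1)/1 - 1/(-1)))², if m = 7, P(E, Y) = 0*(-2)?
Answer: 41209/9 ≈ 4578.8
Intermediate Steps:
P(E, Y) = 0
v(K, q) = 7/3 (v(K, q) = (7 + 0)/3 = (⅓)*7 = 7/3)
(-70 + v(-6, k(0, -1)/1 - 1/(-1)))² = (-70 + 7/3)² = (-203/3)² = 41209/9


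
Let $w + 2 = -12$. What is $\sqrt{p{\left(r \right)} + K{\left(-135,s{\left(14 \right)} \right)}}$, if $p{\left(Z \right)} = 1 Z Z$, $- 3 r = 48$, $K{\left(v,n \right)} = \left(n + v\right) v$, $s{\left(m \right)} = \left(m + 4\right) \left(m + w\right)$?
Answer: $\sqrt{18481} \approx 135.94$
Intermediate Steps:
$w = -14$ ($w = -2 - 12 = -14$)
$s{\left(m \right)} = \left(-14 + m\right) \left(4 + m\right)$ ($s{\left(m \right)} = \left(m + 4\right) \left(m - 14\right) = \left(4 + m\right) \left(-14 + m\right) = \left(-14 + m\right) \left(4 + m\right)$)
$K{\left(v,n \right)} = v \left(n + v\right)$
$r = -16$ ($r = \left(- \frac{1}{3}\right) 48 = -16$)
$p{\left(Z \right)} = Z^{2}$ ($p{\left(Z \right)} = Z Z = Z^{2}$)
$\sqrt{p{\left(r \right)} + K{\left(-135,s{\left(14 \right)} \right)}} = \sqrt{\left(-16\right)^{2} - 135 \left(\left(-56 + 14^{2} - 140\right) - 135\right)} = \sqrt{256 - 135 \left(\left(-56 + 196 - 140\right) - 135\right)} = \sqrt{256 - 135 \left(0 - 135\right)} = \sqrt{256 - -18225} = \sqrt{256 + 18225} = \sqrt{18481}$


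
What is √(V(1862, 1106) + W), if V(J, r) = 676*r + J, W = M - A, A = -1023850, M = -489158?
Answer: 3*√142690 ≈ 1133.2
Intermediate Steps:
W = 534692 (W = -489158 - 1*(-1023850) = -489158 + 1023850 = 534692)
V(J, r) = J + 676*r
√(V(1862, 1106) + W) = √((1862 + 676*1106) + 534692) = √((1862 + 747656) + 534692) = √(749518 + 534692) = √1284210 = 3*√142690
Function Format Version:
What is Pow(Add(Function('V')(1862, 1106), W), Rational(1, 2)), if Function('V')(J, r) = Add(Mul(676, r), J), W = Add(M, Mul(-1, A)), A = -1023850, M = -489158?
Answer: Mul(3, Pow(142690, Rational(1, 2))) ≈ 1133.2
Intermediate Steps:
W = 534692 (W = Add(-489158, Mul(-1, -1023850)) = Add(-489158, 1023850) = 534692)
Function('V')(J, r) = Add(J, Mul(676, r))
Pow(Add(Function('V')(1862, 1106), W), Rational(1, 2)) = Pow(Add(Add(1862, Mul(676, 1106)), 534692), Rational(1, 2)) = Pow(Add(Add(1862, 747656), 534692), Rational(1, 2)) = Pow(Add(749518, 534692), Rational(1, 2)) = Pow(1284210, Rational(1, 2)) = Mul(3, Pow(142690, Rational(1, 2)))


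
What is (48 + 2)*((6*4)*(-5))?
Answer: -6000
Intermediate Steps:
(48 + 2)*((6*4)*(-5)) = 50*(24*(-5)) = 50*(-120) = -6000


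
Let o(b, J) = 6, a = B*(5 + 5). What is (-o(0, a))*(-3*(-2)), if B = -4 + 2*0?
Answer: -36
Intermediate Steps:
B = -4 (B = -4 + 0 = -4)
a = -40 (a = -4*(5 + 5) = -4*10 = -40)
(-o(0, a))*(-3*(-2)) = (-1*6)*(-3*(-2)) = -6*6 = -36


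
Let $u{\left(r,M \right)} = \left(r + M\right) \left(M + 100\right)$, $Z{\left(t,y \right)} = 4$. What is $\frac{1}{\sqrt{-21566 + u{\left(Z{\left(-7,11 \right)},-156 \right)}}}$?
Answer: $- \frac{i \sqrt{13054}}{13054} \approx - 0.0087524 i$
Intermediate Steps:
$u{\left(r,M \right)} = \left(100 + M\right) \left(M + r\right)$ ($u{\left(r,M \right)} = \left(M + r\right) \left(100 + M\right) = \left(100 + M\right) \left(M + r\right)$)
$\frac{1}{\sqrt{-21566 + u{\left(Z{\left(-7,11 \right)},-156 \right)}}} = \frac{1}{\sqrt{-21566 + \left(\left(-156\right)^{2} + 100 \left(-156\right) + 100 \cdot 4 - 624\right)}} = \frac{1}{\sqrt{-21566 + \left(24336 - 15600 + 400 - 624\right)}} = \frac{1}{\sqrt{-21566 + 8512}} = \frac{1}{\sqrt{-13054}} = \frac{1}{i \sqrt{13054}} = - \frac{i \sqrt{13054}}{13054}$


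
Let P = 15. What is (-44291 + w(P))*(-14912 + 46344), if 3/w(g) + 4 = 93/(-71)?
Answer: -524849021440/377 ≈ -1.3922e+9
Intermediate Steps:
w(g) = -213/377 (w(g) = 3/(-4 + 93/(-71)) = 3/(-4 + 93*(-1/71)) = 3/(-4 - 93/71) = 3/(-377/71) = 3*(-71/377) = -213/377)
(-44291 + w(P))*(-14912 + 46344) = (-44291 - 213/377)*(-14912 + 46344) = -16697920/377*31432 = -524849021440/377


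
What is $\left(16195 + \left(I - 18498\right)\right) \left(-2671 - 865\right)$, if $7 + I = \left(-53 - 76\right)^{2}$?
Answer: $-50674416$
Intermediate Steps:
$I = 16634$ ($I = -7 + \left(-53 - 76\right)^{2} = -7 + \left(-129\right)^{2} = -7 + 16641 = 16634$)
$\left(16195 + \left(I - 18498\right)\right) \left(-2671 - 865\right) = \left(16195 + \left(16634 - 18498\right)\right) \left(-2671 - 865\right) = \left(16195 + \left(16634 - 18498\right)\right) \left(-3536\right) = \left(16195 - 1864\right) \left(-3536\right) = 14331 \left(-3536\right) = -50674416$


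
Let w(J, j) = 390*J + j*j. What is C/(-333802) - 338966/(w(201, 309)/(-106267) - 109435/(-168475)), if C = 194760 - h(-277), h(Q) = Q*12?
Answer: 101285718317058201559/294807043068958 ≈ 3.4357e+5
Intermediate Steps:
h(Q) = 12*Q
C = 198084 (C = 194760 - 12*(-277) = 194760 - 1*(-3324) = 194760 + 3324 = 198084)
w(J, j) = j² + 390*J (w(J, j) = 390*J + j² = j² + 390*J)
C/(-333802) - 338966/(w(201, 309)/(-106267) - 109435/(-168475)) = 198084/(-333802) - 338966/((309² + 390*201)/(-106267) - 109435/(-168475)) = 198084*(-1/333802) - 338966/((95481 + 78390)*(-1/106267) - 109435*(-1/168475)) = -99042/166901 - 338966/(173871*(-1/106267) + 21887/33695) = -99042/166901 - 338966/(-173871/106267 + 21887/33695) = -99042/166901 - 338966/(-3532717516/3580666565) = -99042/166901 - 338966*(-3580666565/3532717516) = -99042/166901 + 606862111435895/1766358758 = 101285718317058201559/294807043068958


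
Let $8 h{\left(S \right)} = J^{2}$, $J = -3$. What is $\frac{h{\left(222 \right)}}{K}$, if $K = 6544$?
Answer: $\frac{9}{52352} \approx 0.00017191$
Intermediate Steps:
$h{\left(S \right)} = \frac{9}{8}$ ($h{\left(S \right)} = \frac{\left(-3\right)^{2}}{8} = \frac{1}{8} \cdot 9 = \frac{9}{8}$)
$\frac{h{\left(222 \right)}}{K} = \frac{9}{8 \cdot 6544} = \frac{9}{8} \cdot \frac{1}{6544} = \frac{9}{52352}$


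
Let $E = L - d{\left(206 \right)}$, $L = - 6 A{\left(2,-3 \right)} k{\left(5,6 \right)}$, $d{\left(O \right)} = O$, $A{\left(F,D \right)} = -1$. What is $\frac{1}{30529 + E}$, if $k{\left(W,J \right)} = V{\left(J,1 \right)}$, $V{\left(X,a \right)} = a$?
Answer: $\frac{1}{30329} \approx 3.2972 \cdot 10^{-5}$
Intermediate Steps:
$k{\left(W,J \right)} = 1$
$L = 6$ ($L = \left(-6\right) \left(-1\right) 1 = 6 \cdot 1 = 6$)
$E = -200$ ($E = 6 - 206 = -200$)
$\frac{1}{30529 + E} = \frac{1}{30529 - 200} = \frac{1}{30329}$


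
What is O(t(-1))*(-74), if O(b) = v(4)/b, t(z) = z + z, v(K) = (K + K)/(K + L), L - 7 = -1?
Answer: 148/5 ≈ 29.600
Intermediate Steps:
L = 6 (L = 7 - 1 = 6)
v(K) = 2*K/(6 + K) (v(K) = (K + K)/(K + 6) = (2*K)/(6 + K) = 2*K/(6 + K))
t(z) = 2*z
O(b) = 4/(5*b) (O(b) = (2*4/(6 + 4))/b = (2*4/10)/b = (2*4*(⅒))/b = 4/(5*b))
O(t(-1))*(-74) = (4/(5*((2*(-1)))))*(-74) = ((⅘)/(-2))*(-74) = ((⅘)*(-½))*(-74) = -⅖*(-74) = 148/5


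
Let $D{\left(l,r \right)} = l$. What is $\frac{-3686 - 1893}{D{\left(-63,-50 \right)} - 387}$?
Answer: $\frac{5579}{450} \approx 12.398$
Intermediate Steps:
$\frac{-3686 - 1893}{D{\left(-63,-50 \right)} - 387} = \frac{-3686 - 1893}{-63 - 387} = \frac{-3686 - 1893}{-450} = \left(-5579\right) \left(- \frac{1}{450}\right) = \frac{5579}{450}$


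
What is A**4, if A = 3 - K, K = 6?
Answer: 81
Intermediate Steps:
A = -3 (A = 3 - 1*6 = 3 - 6 = -3)
A**4 = (-3)**4 = 81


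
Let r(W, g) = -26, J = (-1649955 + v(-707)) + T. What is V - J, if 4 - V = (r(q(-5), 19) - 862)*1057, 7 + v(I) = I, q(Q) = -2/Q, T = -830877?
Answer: 3420166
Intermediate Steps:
v(I) = -7 + I
J = -2481546 (J = (-1649955 + (-7 - 707)) - 830877 = (-1649955 - 714) - 830877 = -1650669 - 830877 = -2481546)
V = 938620 (V = 4 - (-26 - 862)*1057 = 4 - (-888)*1057 = 4 - 1*(-938616) = 4 + 938616 = 938620)
V - J = 938620 - 1*(-2481546) = 938620 + 2481546 = 3420166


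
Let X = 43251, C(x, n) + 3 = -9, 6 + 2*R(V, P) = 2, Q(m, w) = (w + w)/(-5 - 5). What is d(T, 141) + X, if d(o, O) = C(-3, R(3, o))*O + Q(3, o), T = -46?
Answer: 207841/5 ≈ 41568.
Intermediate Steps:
Q(m, w) = -w/5 (Q(m, w) = (2*w)/(-10) = (2*w)*(-1/10) = -w/5)
R(V, P) = -2 (R(V, P) = -3 + (1/2)*2 = -3 + 1 = -2)
C(x, n) = -12 (C(x, n) = -3 - 9 = -12)
d(o, O) = -12*O - o/5
d(T, 141) + X = (-12*141 - 1/5*(-46)) + 43251 = (-1692 + 46/5) + 43251 = -8414/5 + 43251 = 207841/5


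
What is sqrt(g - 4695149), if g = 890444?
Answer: 3*I*sqrt(422745) ≈ 1950.6*I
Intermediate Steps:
sqrt(g - 4695149) = sqrt(890444 - 4695149) = sqrt(-3804705) = 3*I*sqrt(422745)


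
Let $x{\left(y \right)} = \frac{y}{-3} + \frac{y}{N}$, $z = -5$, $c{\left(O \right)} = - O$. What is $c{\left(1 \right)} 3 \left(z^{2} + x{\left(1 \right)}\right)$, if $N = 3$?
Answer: $-75$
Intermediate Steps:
$x{\left(y \right)} = 0$ ($x{\left(y \right)} = \frac{y}{-3} + \frac{y}{3} = y \left(- \frac{1}{3}\right) + y \frac{1}{3} = - \frac{y}{3} + \frac{y}{3} = 0$)
$c{\left(1 \right)} 3 \left(z^{2} + x{\left(1 \right)}\right) = \left(-1\right) 1 \cdot 3 \left(\left(-5\right)^{2} + 0\right) = \left(-1\right) 3 \left(25 + 0\right) = \left(-3\right) 25 = -75$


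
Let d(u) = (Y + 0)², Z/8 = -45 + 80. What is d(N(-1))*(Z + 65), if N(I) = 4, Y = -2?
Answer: 1380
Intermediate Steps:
Z = 280 (Z = 8*(-45 + 80) = 8*35 = 280)
d(u) = 4 (d(u) = (-2 + 0)² = (-2)² = 4)
d(N(-1))*(Z + 65) = 4*(280 + 65) = 4*345 = 1380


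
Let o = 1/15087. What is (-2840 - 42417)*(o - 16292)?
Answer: 11124053067571/15087 ≈ 7.3733e+8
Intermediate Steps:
o = 1/15087 ≈ 6.6282e-5
(-2840 - 42417)*(o - 16292) = (-2840 - 42417)*(1/15087 - 16292) = -45257*(-245797403/15087) = 11124053067571/15087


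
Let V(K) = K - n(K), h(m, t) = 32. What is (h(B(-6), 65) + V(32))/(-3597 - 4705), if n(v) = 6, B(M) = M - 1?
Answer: -29/4151 ≈ -0.0069863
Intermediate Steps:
B(M) = -1 + M
V(K) = -6 + K (V(K) = K - 1*6 = K - 6 = -6 + K)
(h(B(-6), 65) + V(32))/(-3597 - 4705) = (32 + (-6 + 32))/(-3597 - 4705) = (32 + 26)/(-8302) = 58*(-1/8302) = -29/4151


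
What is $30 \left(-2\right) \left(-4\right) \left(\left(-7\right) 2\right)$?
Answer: $-3360$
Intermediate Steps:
$30 \left(-2\right) \left(-4\right) \left(\left(-7\right) 2\right) = \left(-60\right) \left(-4\right) \left(-14\right) = 240 \left(-14\right) = -3360$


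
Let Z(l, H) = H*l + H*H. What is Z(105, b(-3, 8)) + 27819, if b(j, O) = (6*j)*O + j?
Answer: 33993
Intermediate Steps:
b(j, O) = j + 6*O*j (b(j, O) = 6*O*j + j = j + 6*O*j)
Z(l, H) = H**2 + H*l (Z(l, H) = H*l + H**2 = H**2 + H*l)
Z(105, b(-3, 8)) + 27819 = (-3*(1 + 6*8))*(-3*(1 + 6*8) + 105) + 27819 = (-3*(1 + 48))*(-3*(1 + 48) + 105) + 27819 = (-3*49)*(-3*49 + 105) + 27819 = -147*(-147 + 105) + 27819 = -147*(-42) + 27819 = 6174 + 27819 = 33993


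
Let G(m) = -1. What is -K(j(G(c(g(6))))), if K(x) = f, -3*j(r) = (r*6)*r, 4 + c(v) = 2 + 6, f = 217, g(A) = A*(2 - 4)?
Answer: -217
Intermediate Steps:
g(A) = -2*A (g(A) = A*(-2) = -2*A)
c(v) = 4 (c(v) = -4 + (2 + 6) = -4 + 8 = 4)
j(r) = -2*r**2 (j(r) = -r*6*r/3 = -6*r*r/3 = -2*r**2)
K(x) = 217
-K(j(G(c(g(6))))) = -1*217 = -217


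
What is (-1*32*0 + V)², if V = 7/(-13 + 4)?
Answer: 49/81 ≈ 0.60494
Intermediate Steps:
V = -7/9 (V = 7/(-9) = 7*(-⅑) = -7/9 ≈ -0.77778)
(-1*32*0 + V)² = (-1*32*0 - 7/9)² = (-32*0 - 7/9)² = (0 - 7/9)² = (-7/9)² = 49/81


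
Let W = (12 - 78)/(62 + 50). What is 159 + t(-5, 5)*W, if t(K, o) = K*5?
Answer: 9729/56 ≈ 173.73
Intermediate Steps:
t(K, o) = 5*K
W = -33/56 (W = -66/112 = -66*1/112 = -33/56 ≈ -0.58929)
159 + t(-5, 5)*W = 159 + (5*(-5))*(-33/56) = 159 - 25*(-33/56) = 159 + 825/56 = 9729/56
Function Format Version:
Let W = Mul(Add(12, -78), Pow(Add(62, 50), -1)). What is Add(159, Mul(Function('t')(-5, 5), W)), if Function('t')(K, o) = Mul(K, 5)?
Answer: Rational(9729, 56) ≈ 173.73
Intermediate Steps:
Function('t')(K, o) = Mul(5, K)
W = Rational(-33, 56) (W = Mul(-66, Pow(112, -1)) = Mul(-66, Rational(1, 112)) = Rational(-33, 56) ≈ -0.58929)
Add(159, Mul(Function('t')(-5, 5), W)) = Add(159, Mul(Mul(5, -5), Rational(-33, 56))) = Add(159, Mul(-25, Rational(-33, 56))) = Add(159, Rational(825, 56)) = Rational(9729, 56)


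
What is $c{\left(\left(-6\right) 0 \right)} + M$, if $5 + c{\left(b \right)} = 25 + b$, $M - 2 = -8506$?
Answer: $-8484$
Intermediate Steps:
$M = -8504$ ($M = 2 - 8506 = -8504$)
$c{\left(b \right)} = 20 + b$ ($c{\left(b \right)} = -5 + \left(25 + b\right) = 20 + b$)
$c{\left(\left(-6\right) 0 \right)} + M = \left(20 - 0\right) - 8504 = \left(20 + 0\right) - 8504 = 20 - 8504 = -8484$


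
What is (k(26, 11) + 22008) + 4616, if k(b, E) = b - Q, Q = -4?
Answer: 26654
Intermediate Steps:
k(b, E) = 4 + b (k(b, E) = b - 1*(-4) = b + 4 = 4 + b)
(k(26, 11) + 22008) + 4616 = ((4 + 26) + 22008) + 4616 = (30 + 22008) + 4616 = 22038 + 4616 = 26654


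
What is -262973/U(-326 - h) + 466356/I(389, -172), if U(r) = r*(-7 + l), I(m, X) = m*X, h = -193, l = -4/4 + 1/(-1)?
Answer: -4538306404/20022219 ≈ -226.66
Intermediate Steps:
l = -2 (l = -4*¼ + 1*(-1) = -1 - 1 = -2)
I(m, X) = X*m
U(r) = -9*r (U(r) = r*(-7 - 2) = r*(-9) = -9*r)
-262973/U(-326 - h) + 466356/I(389, -172) = -262973*(-1/(9*(-326 - 1*(-193)))) + 466356/((-172*389)) = -262973*(-1/(9*(-326 + 193))) + 466356/(-66908) = -262973/((-9*(-133))) + 466356*(-1/66908) = -262973/1197 - 116589/16727 = -4538306404/20022219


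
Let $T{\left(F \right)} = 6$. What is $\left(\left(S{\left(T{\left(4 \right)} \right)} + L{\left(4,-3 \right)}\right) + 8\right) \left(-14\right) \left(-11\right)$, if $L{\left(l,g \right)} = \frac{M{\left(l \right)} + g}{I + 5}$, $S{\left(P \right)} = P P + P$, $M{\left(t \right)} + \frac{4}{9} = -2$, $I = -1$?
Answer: $\frac{134827}{18} \approx 7490.4$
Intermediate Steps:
$M{\left(t \right)} = - \frac{22}{9}$ ($M{\left(t \right)} = - \frac{4}{9} - 2 = - \frac{22}{9}$)
$S{\left(P \right)} = P + P^{2}$ ($S{\left(P \right)} = P^{2} + P = P + P^{2}$)
$L{\left(l,g \right)} = - \frac{11}{18} + \frac{g}{4}$ ($L{\left(l,g \right)} = \frac{- \frac{22}{9} + g}{-1 + 5} = \frac{- \frac{22}{9} + g}{4} = \left(- \frac{22}{9} + g\right) \frac{1}{4} = - \frac{11}{18} + \frac{g}{4}$)
$\left(\left(S{\left(T{\left(4 \right)} \right)} + L{\left(4,-3 \right)}\right) + 8\right) \left(-14\right) \left(-11\right) = \left(\left(6 \left(1 + 6\right) + \left(- \frac{11}{18} + \frac{1}{4} \left(-3\right)\right)\right) + 8\right) \left(-14\right) \left(-11\right) = \left(\left(6 \cdot 7 - \frac{49}{36}\right) + 8\right) \left(-14\right) \left(-11\right) = \left(\left(42 - \frac{49}{36}\right) + 8\right) \left(-14\right) \left(-11\right) = \left(\frac{1463}{36} + 8\right) \left(-14\right) \left(-11\right) = \frac{1751}{36} \left(-14\right) \left(-11\right) = \left(- \frac{12257}{18}\right) \left(-11\right) = \frac{134827}{18}$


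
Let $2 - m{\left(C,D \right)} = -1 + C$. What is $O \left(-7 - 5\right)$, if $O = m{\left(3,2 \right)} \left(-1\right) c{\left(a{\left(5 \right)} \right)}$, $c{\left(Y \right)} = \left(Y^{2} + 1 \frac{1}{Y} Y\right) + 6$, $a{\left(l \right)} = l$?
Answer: $0$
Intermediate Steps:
$m{\left(C,D \right)} = 3 - C$ ($m{\left(C,D \right)} = 2 - \left(-1 + C\right) = 3 - C$)
$c{\left(Y \right)} = 7 + Y^{2}$ ($c{\left(Y \right)} = \left(Y^{2} + \frac{Y}{Y}\right) + 6 = \left(Y^{2} + 1\right) + 6 = \left(1 + Y^{2}\right) + 6 = 7 + Y^{2}$)
$O = 0$ ($O = \left(3 - 3\right) \left(-1\right) \left(7 + 5^{2}\right) = \left(3 - 3\right) \left(-1\right) \left(7 + 25\right) = 0 \left(-1\right) 32 = 0 \cdot 32 = 0$)
$O \left(-7 - 5\right) = 0 \left(-7 - 5\right) = 0 \left(-12\right) = 0$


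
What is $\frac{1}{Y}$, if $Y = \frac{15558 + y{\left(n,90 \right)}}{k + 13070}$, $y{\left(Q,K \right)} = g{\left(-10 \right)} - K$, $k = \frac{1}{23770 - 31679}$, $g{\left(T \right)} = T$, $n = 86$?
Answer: $\frac{103370629}{122257322} \approx 0.84552$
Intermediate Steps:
$k = - \frac{1}{7909}$ ($k = \frac{1}{-7909} = - \frac{1}{7909} \approx -0.00012644$)
$y{\left(Q,K \right)} = -10 - K$
$Y = \frac{122257322}{103370629}$ ($Y = \frac{15558 - 100}{- \frac{1}{7909} + 13070} = \frac{15558 - 100}{\frac{103370629}{7909}} = \left(15558 - 100\right) \frac{7909}{103370629} = 15458 \cdot \frac{7909}{103370629} = \frac{122257322}{103370629} \approx 1.1827$)
$\frac{1}{Y} = \frac{1}{\frac{122257322}{103370629}} = \frac{103370629}{122257322}$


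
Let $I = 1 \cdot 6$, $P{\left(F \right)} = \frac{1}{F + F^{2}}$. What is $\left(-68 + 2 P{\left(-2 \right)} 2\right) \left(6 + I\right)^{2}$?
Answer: $-9504$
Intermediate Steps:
$I = 6$
$\left(-68 + 2 P{\left(-2 \right)} 2\right) \left(6 + I\right)^{2} = \left(-68 + 2 \frac{1}{\left(-2\right) \left(1 - 2\right)} 2\right) \left(6 + 6\right)^{2} = \left(-68 + 2 \left(- \frac{1}{2 \left(-1\right)}\right) 2\right) 12^{2} = \left(-68 + 2 \left(\left(- \frac{1}{2}\right) \left(-1\right)\right) 2\right) 144 = \left(-68 + 2 \cdot \frac{1}{2} \cdot 2\right) 144 = \left(-68 + 1 \cdot 2\right) 144 = \left(-68 + 2\right) 144 = \left(-66\right) 144 = -9504$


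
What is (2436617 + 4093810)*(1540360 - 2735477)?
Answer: -7804624324959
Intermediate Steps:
(2436617 + 4093810)*(1540360 - 2735477) = 6530427*(-1195117) = -7804624324959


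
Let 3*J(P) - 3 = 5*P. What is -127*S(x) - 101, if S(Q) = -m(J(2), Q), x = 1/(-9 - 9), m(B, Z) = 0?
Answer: -101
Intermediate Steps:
J(P) = 1 + 5*P/3 (J(P) = 1 + (5*P)/3 = 1 + 5*P/3)
x = -1/18 (x = 1/(-18) = -1/18 ≈ -0.055556)
S(Q) = 0 (S(Q) = -1*0 = 0)
-127*S(x) - 101 = -127*0 - 101 = 0 - 101 = -101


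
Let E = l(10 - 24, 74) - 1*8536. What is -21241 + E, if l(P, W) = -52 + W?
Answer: -29755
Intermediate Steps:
E = -8514 (E = (-52 + 74) - 1*8536 = 22 - 8536 = -8514)
-21241 + E = -21241 - 8514 = -29755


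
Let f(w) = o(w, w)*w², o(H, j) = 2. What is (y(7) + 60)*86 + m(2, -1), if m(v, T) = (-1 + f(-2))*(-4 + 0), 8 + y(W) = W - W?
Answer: 4444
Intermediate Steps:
y(W) = -8 (y(W) = -8 + (W - W) = -8 + 0 = -8)
f(w) = 2*w²
m(v, T) = -28 (m(v, T) = (-1 + 2*(-2)²)*(-4 + 0) = (-1 + 2*4)*(-4) = (-1 + 8)*(-4) = 7*(-4) = -28)
(y(7) + 60)*86 + m(2, -1) = (-8 + 60)*86 - 28 = 52*86 - 28 = 4472 - 28 = 4444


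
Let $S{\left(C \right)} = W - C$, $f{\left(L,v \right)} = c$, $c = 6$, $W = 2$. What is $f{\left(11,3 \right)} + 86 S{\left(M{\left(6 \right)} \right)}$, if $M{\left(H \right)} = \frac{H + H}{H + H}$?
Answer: $92$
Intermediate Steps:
$M{\left(H \right)} = 1$ ($M{\left(H \right)} = \frac{2 H}{2 H} = 2 H \frac{1}{2 H} = 1$)
$f{\left(L,v \right)} = 6$
$S{\left(C \right)} = 2 - C$
$f{\left(11,3 \right)} + 86 S{\left(M{\left(6 \right)} \right)} = 6 + 86 \left(2 - 1\right) = 6 + 86 \cdot 1 = 6 + 86 = 92$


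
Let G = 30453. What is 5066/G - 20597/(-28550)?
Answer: 771874741/869433150 ≈ 0.88779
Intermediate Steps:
5066/G - 20597/(-28550) = 5066/30453 - 20597/(-28550) = 5066*(1/30453) - 20597*(-1/28550) = 5066/30453 + 20597/28550 = 771874741/869433150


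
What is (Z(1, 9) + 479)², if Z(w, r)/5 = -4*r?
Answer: 89401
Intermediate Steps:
Z(w, r) = -20*r (Z(w, r) = 5*(-4*r) = -20*r)
(Z(1, 9) + 479)² = (-20*9 + 479)² = (-180 + 479)² = 299² = 89401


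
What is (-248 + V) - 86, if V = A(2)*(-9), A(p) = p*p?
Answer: -370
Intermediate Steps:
A(p) = p²
V = -36 (V = 2²*(-9) = 4*(-9) = -36)
(-248 + V) - 86 = (-248 - 36) - 86 = -284 - 86 = -370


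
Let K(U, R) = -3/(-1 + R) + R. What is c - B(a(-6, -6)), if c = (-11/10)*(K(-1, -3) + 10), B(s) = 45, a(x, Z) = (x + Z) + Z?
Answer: -2141/40 ≈ -53.525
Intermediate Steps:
a(x, Z) = x + 2*Z (a(x, Z) = (Z + x) + Z = x + 2*Z)
K(U, R) = R - 3/(-1 + R)
c = -341/40 (c = (-11/10)*((-3 + (-3)² - 1*(-3))/(-1 - 3) + 10) = (-11*⅒)*((-3 + 9 + 3)/(-4) + 10) = -11*(-¼*9 + 10)/10 = -11*(-9/4 + 10)/10 = -11/10*31/4 = -341/40 ≈ -8.5250)
c - B(a(-6, -6)) = -341/40 - 1*45 = -341/40 - 45 = -2141/40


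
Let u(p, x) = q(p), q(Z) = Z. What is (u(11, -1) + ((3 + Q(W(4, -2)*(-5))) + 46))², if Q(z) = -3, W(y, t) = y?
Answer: 3249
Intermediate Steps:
u(p, x) = p
(u(11, -1) + ((3 + Q(W(4, -2)*(-5))) + 46))² = (11 + ((3 - 3) + 46))² = (11 + (0 + 46))² = (11 + 46)² = 57² = 3249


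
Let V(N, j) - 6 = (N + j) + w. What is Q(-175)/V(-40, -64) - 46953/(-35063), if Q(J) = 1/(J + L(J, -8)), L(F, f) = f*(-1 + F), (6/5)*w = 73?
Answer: 4303313183/3213629139 ≈ 1.3391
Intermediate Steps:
w = 365/6 (w = (⅚)*73 = 365/6 ≈ 60.833)
V(N, j) = 401/6 + N + j (V(N, j) = 6 + ((N + j) + 365/6) = 6 + (365/6 + N + j) = 401/6 + N + j)
Q(J) = 1/(8 - 7*J) (Q(J) = 1/(J - 8*(-1 + J)) = 1/(J + (8 - 8*J)) = 1/(8 - 7*J))
Q(-175)/V(-40, -64) - 46953/(-35063) = 1/((8 - 7*(-175))*(401/6 - 40 - 64)) - 46953/(-35063) = 1/((8 + 1225)*(-223/6)) - 46953*(-1/35063) = -6/223/1233 + 46953/35063 = (1/1233)*(-6/223) + 46953/35063 = -2/91653 + 46953/35063 = 4303313183/3213629139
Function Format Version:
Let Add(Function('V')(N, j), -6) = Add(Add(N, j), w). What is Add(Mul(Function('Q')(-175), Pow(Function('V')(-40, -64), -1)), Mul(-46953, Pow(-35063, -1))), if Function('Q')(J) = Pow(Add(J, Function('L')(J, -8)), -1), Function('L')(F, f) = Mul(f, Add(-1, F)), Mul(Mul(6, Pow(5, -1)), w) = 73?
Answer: Rational(4303313183, 3213629139) ≈ 1.3391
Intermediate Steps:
w = Rational(365, 6) (w = Mul(Rational(5, 6), 73) = Rational(365, 6) ≈ 60.833)
Function('V')(N, j) = Add(Rational(401, 6), N, j) (Function('V')(N, j) = Add(6, Add(Add(N, j), Rational(365, 6))) = Add(6, Add(Rational(365, 6), N, j)) = Add(Rational(401, 6), N, j))
Function('Q')(J) = Pow(Add(8, Mul(-7, J)), -1) (Function('Q')(J) = Pow(Add(J, Mul(-8, Add(-1, J))), -1) = Pow(Add(J, Add(8, Mul(-8, J))), -1) = Pow(Add(8, Mul(-7, J)), -1))
Add(Mul(Function('Q')(-175), Pow(Function('V')(-40, -64), -1)), Mul(-46953, Pow(-35063, -1))) = Add(Mul(Pow(Add(8, Mul(-7, -175)), -1), Pow(Add(Rational(401, 6), -40, -64), -1)), Mul(-46953, Pow(-35063, -1))) = Add(Mul(Pow(Add(8, 1225), -1), Pow(Rational(-223, 6), -1)), Mul(-46953, Rational(-1, 35063))) = Add(Mul(Pow(1233, -1), Rational(-6, 223)), Rational(46953, 35063)) = Add(Mul(Rational(1, 1233), Rational(-6, 223)), Rational(46953, 35063)) = Add(Rational(-2, 91653), Rational(46953, 35063)) = Rational(4303313183, 3213629139)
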